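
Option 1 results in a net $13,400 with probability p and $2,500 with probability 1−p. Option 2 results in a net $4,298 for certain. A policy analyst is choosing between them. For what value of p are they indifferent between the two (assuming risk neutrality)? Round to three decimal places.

p·13400 + (1−p)·2500 = 4298
10900p + 2500 = 4298
p = (4298 − 2500) / 10900

p = 0.165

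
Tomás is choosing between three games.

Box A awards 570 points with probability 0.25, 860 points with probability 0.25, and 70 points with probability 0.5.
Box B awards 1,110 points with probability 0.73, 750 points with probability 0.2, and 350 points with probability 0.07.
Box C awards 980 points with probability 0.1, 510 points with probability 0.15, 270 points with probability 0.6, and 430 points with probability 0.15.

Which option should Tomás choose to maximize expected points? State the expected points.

Box B (984.8 points)

Box A = 0.25 × 570 + 0.25 × 860 + 0.5 × 70 = 142.5 + 215 + 35 = 392.5
Box B = 0.73 × 1110 + 0.2 × 750 + 0.07 × 350 = 810.3 + 150 + 24.5 = 984.8
Box C = 0.1 × 980 + 0.15 × 510 + 0.6 × 270 + 0.15 × 430 = 98 + 76.5 + 162 + 64.5 = 401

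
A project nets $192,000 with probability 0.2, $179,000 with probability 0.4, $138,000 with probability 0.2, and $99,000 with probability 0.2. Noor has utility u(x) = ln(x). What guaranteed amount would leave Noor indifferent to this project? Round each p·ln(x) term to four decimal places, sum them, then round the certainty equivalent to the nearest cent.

E[u] = 0.2·ln(192000) + 0.4·ln(179000) + 0.2·ln(138000) + 0.2·ln(99000) = 2.4331 + 4.8381 + 2.3670 + 2.3006 = 11.9388
CE = e^11.9388 ≈ 153092.87

$153,092.87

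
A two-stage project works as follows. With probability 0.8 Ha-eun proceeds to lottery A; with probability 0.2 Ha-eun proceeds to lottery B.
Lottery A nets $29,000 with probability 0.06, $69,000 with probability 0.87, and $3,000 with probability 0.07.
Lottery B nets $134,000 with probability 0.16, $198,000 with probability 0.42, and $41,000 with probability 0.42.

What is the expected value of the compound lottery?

EV(A) = 0.06 × 29000 + 0.87 × 69000 + 0.07 × 3000 = 1740 + 60030 + 210 = 61980
EV(B) = 0.16 × 134000 + 0.42 × 198000 + 0.42 × 41000 = 21440 + 83160 + 17220 = 121820
Overall = 0.8 × 61980 + 0.2 × 121820 = 49584 + 24364 = 73948

$73,948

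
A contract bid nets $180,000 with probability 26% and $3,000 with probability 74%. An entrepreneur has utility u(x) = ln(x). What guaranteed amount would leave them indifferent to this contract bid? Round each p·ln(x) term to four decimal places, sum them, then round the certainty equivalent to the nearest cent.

$8,698.45

E[u] = 0.26·ln(180000) + 0.74·ln(3000) = 3.1462 + 5.9247 = 9.0709
CE = e^9.0709 ≈ 8698.45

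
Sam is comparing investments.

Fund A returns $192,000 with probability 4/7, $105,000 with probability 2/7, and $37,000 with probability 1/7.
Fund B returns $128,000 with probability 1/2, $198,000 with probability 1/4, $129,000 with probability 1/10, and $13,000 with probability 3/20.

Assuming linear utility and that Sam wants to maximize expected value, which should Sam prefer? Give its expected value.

Fund A = 4/7 × 192000 + 2/7 × 105000 + 1/7 × 37000 = 109714.2857 + 30000 + 5285.7143 = 145000
Fund B = 1/2 × 128000 + 1/4 × 198000 + 1/10 × 129000 + 3/20 × 13000 = 64000 + 49500 + 12900 + 1950 = 128350

Fund A ($145,000)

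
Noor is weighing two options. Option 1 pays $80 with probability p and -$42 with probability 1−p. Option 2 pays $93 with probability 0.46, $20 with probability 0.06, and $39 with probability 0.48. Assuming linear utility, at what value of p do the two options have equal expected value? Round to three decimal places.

EV(Option 2) = 0.46 × 93 + 0.06 × 20 + 0.48 × 39 = 42.78 + 1.2 + 18.72 = 62.7
p·80 + (1−p)·(-42) = 62.7
122p − 42 = 62.7
p = (62.7 + 42) / 122

p = 0.858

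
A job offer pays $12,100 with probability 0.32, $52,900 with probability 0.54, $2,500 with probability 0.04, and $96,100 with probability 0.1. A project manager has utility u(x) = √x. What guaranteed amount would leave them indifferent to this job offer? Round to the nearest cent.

$37,017.76

E[u] = 0.32·√12100 + 0.54·√52900 + 0.04·√2500 + 0.1·√96100 = 0.32·110 + 0.54·230 + 0.04·50 + 0.1·310 = 192.4
CE = (192.4)² = 37017.76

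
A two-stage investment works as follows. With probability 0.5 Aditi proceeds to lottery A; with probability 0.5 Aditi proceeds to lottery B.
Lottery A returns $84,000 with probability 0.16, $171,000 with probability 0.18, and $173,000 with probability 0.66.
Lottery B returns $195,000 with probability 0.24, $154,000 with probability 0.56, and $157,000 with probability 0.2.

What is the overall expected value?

$161,420

EV(A) = 0.16 × 84000 + 0.18 × 171000 + 0.66 × 173000 = 13440 + 30780 + 114180 = 158400
EV(B) = 0.24 × 195000 + 0.56 × 154000 + 0.2 × 157000 = 46800 + 86240 + 31400 = 164440
Overall = 0.5 × 158400 + 0.5 × 164440 = 79200 + 82220 = 161420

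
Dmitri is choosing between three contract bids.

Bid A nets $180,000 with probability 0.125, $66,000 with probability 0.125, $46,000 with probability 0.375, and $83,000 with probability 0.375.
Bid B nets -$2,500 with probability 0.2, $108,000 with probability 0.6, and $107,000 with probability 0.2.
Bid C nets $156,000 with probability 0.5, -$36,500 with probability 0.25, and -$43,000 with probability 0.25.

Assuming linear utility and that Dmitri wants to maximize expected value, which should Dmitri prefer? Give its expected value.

Bid A = 0.125 × 180000 + 0.125 × 66000 + 0.375 × 46000 + 0.375 × 83000 = 22500 + 8250 + 17250 + 31125 = 79125
Bid B = 0.2 × (-2500) + 0.6 × 108000 + 0.2 × 107000 = -500 + 64800 + 21400 = 85700
Bid C = 0.5 × 156000 + 0.25 × (-36500) + 0.25 × (-43000) = 78000 − 9125 − 10750 = 58125

Bid B ($85,700)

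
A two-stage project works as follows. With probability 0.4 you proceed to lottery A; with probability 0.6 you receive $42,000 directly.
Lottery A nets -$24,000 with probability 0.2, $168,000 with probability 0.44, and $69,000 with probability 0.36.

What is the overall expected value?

EV(A) = 0.2 × (-24000) + 0.44 × 168000 + 0.36 × 69000 = -4800 + 73920 + 24840 = 93960
Branch B: 42000 (certain)
Overall = 0.4 × 93960 + 0.6 × 42000 = 37584 + 25200 = 62784

$62,784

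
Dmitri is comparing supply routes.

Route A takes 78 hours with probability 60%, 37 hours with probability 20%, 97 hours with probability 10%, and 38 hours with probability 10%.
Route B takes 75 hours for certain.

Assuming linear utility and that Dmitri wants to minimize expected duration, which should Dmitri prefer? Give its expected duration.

Route A (67.7 hours)

Route A = 0.6 × 78 + 0.2 × 37 + 0.1 × 97 + 0.1 × 38 = 46.8 + 7.4 + 9.7 + 3.8 = 67.7
Route B: 75 (certain)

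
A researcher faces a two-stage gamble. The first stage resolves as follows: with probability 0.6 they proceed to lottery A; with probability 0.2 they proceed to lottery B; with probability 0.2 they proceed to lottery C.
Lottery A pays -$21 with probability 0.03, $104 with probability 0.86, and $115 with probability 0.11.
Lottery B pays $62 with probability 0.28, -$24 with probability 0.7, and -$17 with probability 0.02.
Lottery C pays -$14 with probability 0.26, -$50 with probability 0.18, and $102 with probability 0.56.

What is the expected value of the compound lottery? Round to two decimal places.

$69.82

EV(A) = 0.03 × (-21) + 0.86 × 104 + 0.11 × 115 = -0.63 + 89.44 + 12.65 = 101.46
EV(B) = 0.28 × 62 + 0.7 × (-24) + 0.02 × (-17) = 17.36 − 16.8 − 0.34 = 0.22
EV(C) = 0.26 × (-14) + 0.18 × (-50) + 0.56 × 102 = -3.64 − 9 + 57.12 = 44.48
Overall = 0.6 × 101.46 + 0.2 × 0.22 + 0.2 × 44.48 = 60.876 + 0.044 + 8.896 = 69.816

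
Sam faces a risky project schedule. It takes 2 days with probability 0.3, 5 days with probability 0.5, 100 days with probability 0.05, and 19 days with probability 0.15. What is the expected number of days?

EV = 0.3 × 2 + 0.5 × 5 + 0.05 × 100 + 0.15 × 19 = 0.6 + 2.5 + 5 + 2.85 = 10.95

10.95 days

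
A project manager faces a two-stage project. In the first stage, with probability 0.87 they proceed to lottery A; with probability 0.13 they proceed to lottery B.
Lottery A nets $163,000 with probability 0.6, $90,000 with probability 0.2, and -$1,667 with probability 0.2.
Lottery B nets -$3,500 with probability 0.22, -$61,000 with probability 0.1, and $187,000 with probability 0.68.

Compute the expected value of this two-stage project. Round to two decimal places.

$116,093.64

EV(A) = 0.6 × 163000 + 0.2 × 90000 + 0.2 × (-1667) = 97800 + 18000 − 333.4 = 115466.6
EV(B) = 0.22 × (-3500) + 0.1 × (-61000) + 0.68 × 187000 = -770 − 6100 + 127160 = 120290
Overall = 0.87 × 115466.6 + 0.13 × 120290 = 100455.942 + 15637.7 = 116093.642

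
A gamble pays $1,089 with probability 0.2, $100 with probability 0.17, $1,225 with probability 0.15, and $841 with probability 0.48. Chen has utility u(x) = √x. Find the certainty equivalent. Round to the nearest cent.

$754.60

E[u] = 0.2·√1089 + 0.17·√100 + 0.15·√1225 + 0.48·√841 = 0.2·33 + 0.17·10 + 0.15·35 + 0.48·29 = 27.47
CE = (27.47)² = 754.6009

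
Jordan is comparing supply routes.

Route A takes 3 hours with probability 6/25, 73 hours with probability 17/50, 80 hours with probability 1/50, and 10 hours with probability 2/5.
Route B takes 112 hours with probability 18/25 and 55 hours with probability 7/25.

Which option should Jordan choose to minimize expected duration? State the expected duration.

Route A = 6/25 × 3 + 17/50 × 73 + 1/50 × 80 + 2/5 × 10 = 0.72 + 24.82 + 1.6 + 4 = 31.14
Route B = 18/25 × 112 + 7/25 × 55 = 80.64 + 15.4 = 96.04

Route A (31.14 hours)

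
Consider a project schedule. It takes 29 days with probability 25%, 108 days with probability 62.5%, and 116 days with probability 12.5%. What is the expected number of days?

89.25 days

EV = 0.25 × 29 + 0.625 × 108 + 0.125 × 116 = 7.25 + 67.5 + 14.5 = 89.25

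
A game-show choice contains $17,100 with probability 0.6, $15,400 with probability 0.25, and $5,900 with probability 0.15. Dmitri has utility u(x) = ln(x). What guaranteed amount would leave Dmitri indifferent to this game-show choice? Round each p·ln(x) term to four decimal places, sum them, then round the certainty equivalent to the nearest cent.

E[u] = 0.6·ln(17100) + 0.25·ln(15400) + 0.15·ln(5900) = 5.8481 + 2.4105 + 1.3024 = 9.5610
CE = e^9.5610 ≈ 14200.04

$14,200.04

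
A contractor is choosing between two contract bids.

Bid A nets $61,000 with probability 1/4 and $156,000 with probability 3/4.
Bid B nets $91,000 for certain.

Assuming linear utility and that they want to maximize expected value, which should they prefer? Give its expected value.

Bid A = 1/4 × 61000 + 3/4 × 156000 = 15250 + 117000 = 132250
Bid B: 91000 (certain)

Bid A ($132,250)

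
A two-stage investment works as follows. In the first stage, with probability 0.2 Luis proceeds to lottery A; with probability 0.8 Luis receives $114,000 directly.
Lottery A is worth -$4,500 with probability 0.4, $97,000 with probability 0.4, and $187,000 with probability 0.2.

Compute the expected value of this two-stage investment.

$106,080

EV(A) = 0.4 × (-4500) + 0.4 × 97000 + 0.2 × 187000 = -1800 + 38800 + 37400 = 74400
Branch B: 114000 (certain)
Overall = 0.2 × 74400 + 0.8 × 114000 = 14880 + 91200 = 106080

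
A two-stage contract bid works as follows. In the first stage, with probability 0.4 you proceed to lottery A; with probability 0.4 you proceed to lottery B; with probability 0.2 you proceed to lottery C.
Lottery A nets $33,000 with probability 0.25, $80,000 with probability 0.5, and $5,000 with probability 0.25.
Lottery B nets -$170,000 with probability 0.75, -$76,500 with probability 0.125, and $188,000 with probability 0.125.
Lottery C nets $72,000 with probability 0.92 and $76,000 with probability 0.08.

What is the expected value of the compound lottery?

-$11,161

EV(A) = 0.25 × 33000 + 0.5 × 80000 + 0.25 × 5000 = 8250 + 40000 + 1250 = 49500
EV(B) = 0.75 × (-170000) + 0.125 × (-76500) + 0.125 × 188000 = -127500 − 9562.5 + 23500 = -113562.5
EV(C) = 0.92 × 72000 + 0.08 × 76000 = 66240 + 6080 = 72320
Overall = 0.4 × 49500 + 0.4 × (-113562.5) + 0.2 × 72320 = 19800 − 45425 + 14464 = -11161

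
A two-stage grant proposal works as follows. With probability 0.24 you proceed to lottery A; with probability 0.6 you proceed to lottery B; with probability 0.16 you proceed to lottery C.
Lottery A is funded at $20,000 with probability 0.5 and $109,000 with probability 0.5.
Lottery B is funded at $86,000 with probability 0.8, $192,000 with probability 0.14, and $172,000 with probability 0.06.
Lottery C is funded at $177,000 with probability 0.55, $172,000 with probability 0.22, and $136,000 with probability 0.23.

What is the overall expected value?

$105,715.20

EV(A) = 0.5 × 20000 + 0.5 × 109000 = 10000 + 54500 = 64500
EV(B) = 0.8 × 86000 + 0.14 × 192000 + 0.06 × 172000 = 68800 + 26880 + 10320 = 106000
EV(C) = 0.55 × 177000 + 0.22 × 172000 + 0.23 × 136000 = 97350 + 37840 + 31280 = 166470
Overall = 0.24 × 64500 + 0.6 × 106000 + 0.16 × 166470 = 15480 + 63600 + 26635.2 = 105715.2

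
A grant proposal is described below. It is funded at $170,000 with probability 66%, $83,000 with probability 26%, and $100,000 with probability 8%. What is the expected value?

EV = 0.66 × 170000 + 0.26 × 83000 + 0.08 × 100000 = 112200 + 21580 + 8000 = 141780

$141,780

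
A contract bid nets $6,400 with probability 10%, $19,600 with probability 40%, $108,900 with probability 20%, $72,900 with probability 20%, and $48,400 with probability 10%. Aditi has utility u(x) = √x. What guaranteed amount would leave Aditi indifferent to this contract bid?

E[u] = 0.1·√6400 + 0.4·√19600 + 0.2·√108900 + 0.2·√72900 + 0.1·√48400 = 0.1·80 + 0.4·140 + 0.2·330 + 0.2·270 + 0.1·220 = 206
CE = (206)² = 42436

$42,436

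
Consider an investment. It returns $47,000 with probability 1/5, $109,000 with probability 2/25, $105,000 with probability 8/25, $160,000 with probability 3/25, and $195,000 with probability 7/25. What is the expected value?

EV = 1/5 × 47000 + 2/25 × 109000 + 8/25 × 105000 + 3/25 × 160000 + 7/25 × 195000 = 9400 + 8720 + 33600 + 19200 + 54600 = 125520

$125,520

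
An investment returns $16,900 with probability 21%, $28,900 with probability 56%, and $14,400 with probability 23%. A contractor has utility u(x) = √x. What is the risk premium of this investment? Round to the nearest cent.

E[u] = 0.21·√16900 + 0.56·√28900 + 0.23·√14400 = 0.21·130 + 0.56·170 + 0.23·120 = 150.1
CE = (150.1)² = 22530.01
Risk premium = EV − CE = 23045 − 22530.01 = 514.99

$514.99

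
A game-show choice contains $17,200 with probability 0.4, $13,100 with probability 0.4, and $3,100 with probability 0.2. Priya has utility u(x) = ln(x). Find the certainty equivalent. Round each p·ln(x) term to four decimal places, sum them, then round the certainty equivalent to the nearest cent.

E[u] = 0.4·ln(17200) + 0.4·ln(13100) + 0.2·ln(3100) = 3.9011 + 3.7921 + 1.6078 = 9.3010
CE = e^9.3010 ≈ 10948.96

$10,948.96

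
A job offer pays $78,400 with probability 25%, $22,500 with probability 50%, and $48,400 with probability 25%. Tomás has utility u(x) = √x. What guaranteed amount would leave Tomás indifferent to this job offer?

E[u] = 0.25·√78400 + 0.5·√22500 + 0.25·√48400 = 0.25·280 + 0.5·150 + 0.25·220 = 200
CE = (200)² = 40000

$40,000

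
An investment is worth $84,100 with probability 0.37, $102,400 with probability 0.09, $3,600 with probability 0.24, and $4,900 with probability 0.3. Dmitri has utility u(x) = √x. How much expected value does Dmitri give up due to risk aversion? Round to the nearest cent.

$13,254.75

E[u] = 0.37·√84100 + 0.09·√102400 + 0.24·√3600 + 0.3·√4900 = 0.37·290 + 0.09·320 + 0.24·60 + 0.3·70 = 171.5
CE = (171.5)² = 29412.25
Risk premium = EV − CE = 42667 − 29412.25 = 13254.75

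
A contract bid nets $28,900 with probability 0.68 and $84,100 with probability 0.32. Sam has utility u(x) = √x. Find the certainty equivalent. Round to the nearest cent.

E[u] = 0.68·√28900 + 0.32·√84100 = 0.68·170 + 0.32·290 = 208.4
CE = (208.4)² = 43430.56

$43,430.56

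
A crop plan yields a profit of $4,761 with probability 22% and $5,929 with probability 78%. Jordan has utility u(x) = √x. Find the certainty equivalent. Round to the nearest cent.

E[u] = 0.22·√4761 + 0.78·√5929 = 0.22·69 + 0.78·77 = 75.24
CE = (75.24)² = 5661.0576

$5,661.06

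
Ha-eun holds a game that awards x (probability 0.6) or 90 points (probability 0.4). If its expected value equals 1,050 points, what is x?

0.6·x + 0.4·90 = 1050
0.6·x = 1050 − 36 = 1014
x = 1014 / 0.6 = 1690

x = 1,690 points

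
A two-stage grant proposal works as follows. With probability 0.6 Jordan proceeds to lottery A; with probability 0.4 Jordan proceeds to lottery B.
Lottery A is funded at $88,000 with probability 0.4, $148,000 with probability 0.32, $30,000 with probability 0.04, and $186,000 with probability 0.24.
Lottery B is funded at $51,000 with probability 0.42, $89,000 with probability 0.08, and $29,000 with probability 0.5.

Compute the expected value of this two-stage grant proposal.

$94,256

EV(A) = 0.4 × 88000 + 0.32 × 148000 + 0.04 × 30000 + 0.24 × 186000 = 35200 + 47360 + 1200 + 44640 = 128400
EV(B) = 0.42 × 51000 + 0.08 × 89000 + 0.5 × 29000 = 21420 + 7120 + 14500 = 43040
Overall = 0.6 × 128400 + 0.4 × 43040 = 77040 + 17216 = 94256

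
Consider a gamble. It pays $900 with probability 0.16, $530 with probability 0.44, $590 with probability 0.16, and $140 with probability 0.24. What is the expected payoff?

$505.20

EV = 0.16 × 900 + 0.44 × 530 + 0.16 × 590 + 0.24 × 140 = 144 + 233.2 + 94.4 + 33.6 = 505.2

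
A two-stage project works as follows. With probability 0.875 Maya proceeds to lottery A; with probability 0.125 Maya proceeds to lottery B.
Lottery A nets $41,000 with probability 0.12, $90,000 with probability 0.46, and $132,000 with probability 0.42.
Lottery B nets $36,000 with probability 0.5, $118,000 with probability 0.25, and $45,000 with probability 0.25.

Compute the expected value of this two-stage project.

EV(A) = 0.12 × 41000 + 0.46 × 90000 + 0.42 × 132000 = 4920 + 41400 + 55440 = 101760
EV(B) = 0.5 × 36000 + 0.25 × 118000 + 0.25 × 45000 = 18000 + 29500 + 11250 = 58750
Overall = 0.875 × 101760 + 0.125 × 58750 = 89040 + 7343.75 = 96383.75

$96,383.75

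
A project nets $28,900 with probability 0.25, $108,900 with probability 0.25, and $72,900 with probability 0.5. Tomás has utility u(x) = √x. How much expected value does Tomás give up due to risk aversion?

$3,300

E[u] = 0.25·√28900 + 0.25·√108900 + 0.5·√72900 = 0.25·170 + 0.25·330 + 0.5·270 = 260
CE = (260)² = 67600
Risk premium = EV − CE = 70900 − 67600 = 3300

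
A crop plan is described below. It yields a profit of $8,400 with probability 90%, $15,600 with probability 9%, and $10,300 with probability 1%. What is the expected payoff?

EV = 0.9 × 8400 + 0.09 × 15600 + 0.01 × 10300 = 7560 + 1404 + 103 = 9067

$9,067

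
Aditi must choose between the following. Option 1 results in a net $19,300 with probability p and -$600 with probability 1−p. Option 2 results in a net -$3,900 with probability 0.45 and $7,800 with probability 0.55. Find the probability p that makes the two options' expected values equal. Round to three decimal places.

EV(Option 2) = 0.45 × (-3900) + 0.55 × 7800 = -1755 + 4290 = 2535
p·19300 + (1−p)·(-600) = 2535
19900p − 600 = 2535
p = (2535 + 600) / 19900

p = 0.158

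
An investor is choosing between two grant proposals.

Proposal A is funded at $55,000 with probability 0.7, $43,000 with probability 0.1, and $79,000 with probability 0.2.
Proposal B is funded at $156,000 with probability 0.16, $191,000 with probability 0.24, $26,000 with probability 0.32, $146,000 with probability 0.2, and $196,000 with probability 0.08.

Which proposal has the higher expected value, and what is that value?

Proposal A = 0.7 × 55000 + 0.1 × 43000 + 0.2 × 79000 = 38500 + 4300 + 15800 = 58600
Proposal B = 0.16 × 156000 + 0.24 × 191000 + 0.32 × 26000 + 0.2 × 146000 + 0.08 × 196000 = 24960 + 45840 + 8320 + 29200 + 15680 = 124000

Proposal B ($124,000)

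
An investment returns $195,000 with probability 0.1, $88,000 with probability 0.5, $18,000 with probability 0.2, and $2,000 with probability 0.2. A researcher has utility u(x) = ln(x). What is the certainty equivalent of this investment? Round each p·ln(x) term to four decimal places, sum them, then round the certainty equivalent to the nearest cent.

$32,545.68

E[u] = 0.1·ln(195000) + 0.5·ln(88000) + 0.2·ln(18000) + 0.2·ln(2000) = 1.2181 + 5.6925 + 1.9596 + 1.5202 = 10.3904
CE = e^10.3904 ≈ 32545.68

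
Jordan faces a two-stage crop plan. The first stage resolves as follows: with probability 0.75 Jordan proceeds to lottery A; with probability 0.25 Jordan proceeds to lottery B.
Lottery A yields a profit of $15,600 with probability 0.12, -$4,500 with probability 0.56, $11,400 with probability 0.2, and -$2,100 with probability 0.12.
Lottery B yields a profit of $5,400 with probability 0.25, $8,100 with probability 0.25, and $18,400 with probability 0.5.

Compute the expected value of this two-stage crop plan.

EV(A) = 0.12 × 15600 + 0.56 × (-4500) + 0.2 × 11400 + 0.12 × (-2100) = 1872 − 2520 + 2280 − 252 = 1380
EV(B) = 0.25 × 5400 + 0.25 × 8100 + 0.5 × 18400 = 1350 + 2025 + 9200 = 12575
Overall = 0.75 × 1380 + 0.25 × 12575 = 1035 + 3143.75 = 4178.75

$4,178.75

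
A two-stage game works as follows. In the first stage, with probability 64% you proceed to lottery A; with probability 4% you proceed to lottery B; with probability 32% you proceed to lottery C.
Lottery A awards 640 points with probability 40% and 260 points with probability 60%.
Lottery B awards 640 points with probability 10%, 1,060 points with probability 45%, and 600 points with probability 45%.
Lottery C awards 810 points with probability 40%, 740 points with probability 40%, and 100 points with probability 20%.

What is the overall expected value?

500.92 points

EV(A) = 0.4 × 640 + 0.6 × 260 = 256 + 156 = 412
EV(B) = 0.1 × 640 + 0.45 × 1060 + 0.45 × 600 = 64 + 477 + 270 = 811
EV(C) = 0.4 × 810 + 0.4 × 740 + 0.2 × 100 = 324 + 296 + 20 = 640
Overall = 0.64 × 412 + 0.04 × 811 + 0.32 × 640 = 263.68 + 32.44 + 204.8 = 500.92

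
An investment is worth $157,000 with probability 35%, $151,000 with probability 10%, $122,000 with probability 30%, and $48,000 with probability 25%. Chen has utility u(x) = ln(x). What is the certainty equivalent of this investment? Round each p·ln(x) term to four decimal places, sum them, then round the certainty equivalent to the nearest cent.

$107,807.23

E[u] = 0.35·ln(157000) + 0.1·ln(151000) + 0.3·ln(122000) + 0.25·ln(48000) = 4.1874 + 1.1925 + 3.5135 + 2.6947 = 11.5881
CE = e^11.5881 ≈ 107807.23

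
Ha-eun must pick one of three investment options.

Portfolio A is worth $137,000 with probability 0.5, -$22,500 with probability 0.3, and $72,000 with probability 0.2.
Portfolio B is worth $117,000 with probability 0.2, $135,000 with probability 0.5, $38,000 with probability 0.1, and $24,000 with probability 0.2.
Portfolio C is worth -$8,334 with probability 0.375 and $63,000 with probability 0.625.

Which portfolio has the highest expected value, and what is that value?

Portfolio A = 0.5 × 137000 + 0.3 × (-22500) + 0.2 × 72000 = 68500 − 6750 + 14400 = 76150
Portfolio B = 0.2 × 117000 + 0.5 × 135000 + 0.1 × 38000 + 0.2 × 24000 = 23400 + 67500 + 3800 + 4800 = 99500
Portfolio C = 0.375 × (-8334) + 0.625 × 63000 = -3125.25 + 39375 = 36249.75

Portfolio B ($99,500)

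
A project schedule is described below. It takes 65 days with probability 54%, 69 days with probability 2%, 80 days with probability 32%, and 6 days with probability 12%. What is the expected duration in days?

EV = 0.54 × 65 + 0.02 × 69 + 0.32 × 80 + 0.12 × 6 = 35.1 + 1.38 + 25.6 + 0.72 = 62.8

62.8 days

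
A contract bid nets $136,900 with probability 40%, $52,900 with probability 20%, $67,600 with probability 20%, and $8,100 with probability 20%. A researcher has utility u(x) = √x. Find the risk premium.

E[u] = 0.4·√136900 + 0.2·√52900 + 0.2·√67600 + 0.2·√8100 = 0.4·370 + 0.2·230 + 0.2·260 + 0.2·90 = 264
CE = (264)² = 69696
Risk premium = EV − CE = 80480 − 69696 = 10784

$10,784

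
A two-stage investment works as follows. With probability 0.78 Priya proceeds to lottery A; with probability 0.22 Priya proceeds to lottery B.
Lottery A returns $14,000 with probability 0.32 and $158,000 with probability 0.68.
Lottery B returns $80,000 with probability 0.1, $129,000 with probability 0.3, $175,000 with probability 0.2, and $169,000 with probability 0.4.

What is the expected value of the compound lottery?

EV(A) = 0.32 × 14000 + 0.68 × 158000 = 4480 + 107440 = 111920
EV(B) = 0.1 × 80000 + 0.3 × 129000 + 0.2 × 175000 + 0.4 × 169000 = 8000 + 38700 + 35000 + 67600 = 149300
Overall = 0.78 × 111920 + 0.22 × 149300 = 87297.6 + 32846 = 120143.6

$120,143.60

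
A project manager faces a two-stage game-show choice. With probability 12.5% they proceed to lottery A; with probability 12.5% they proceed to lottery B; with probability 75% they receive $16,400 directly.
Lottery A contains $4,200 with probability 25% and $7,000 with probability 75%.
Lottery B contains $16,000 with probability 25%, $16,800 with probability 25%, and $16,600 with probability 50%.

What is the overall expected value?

$15,150

EV(A) = 0.25 × 4200 + 0.75 × 7000 = 1050 + 5250 = 6300
EV(B) = 0.25 × 16000 + 0.25 × 16800 + 0.5 × 16600 = 4000 + 4200 + 8300 = 16500
Branch C: 16400 (certain)
Overall = 0.125 × 6300 + 0.125 × 16500 + 0.75 × 16400 = 787.5 + 2062.5 + 12300 = 15150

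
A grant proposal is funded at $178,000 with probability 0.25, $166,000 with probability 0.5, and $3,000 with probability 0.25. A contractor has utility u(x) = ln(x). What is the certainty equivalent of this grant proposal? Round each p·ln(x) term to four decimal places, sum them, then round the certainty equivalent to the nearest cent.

$61,938.67

E[u] = 0.25·ln(178000) + 0.5·ln(166000) + 0.25·ln(3000) = 3.0224 + 6.0099 + 2.0016 = 11.0339
CE = e^11.0339 ≈ 61938.67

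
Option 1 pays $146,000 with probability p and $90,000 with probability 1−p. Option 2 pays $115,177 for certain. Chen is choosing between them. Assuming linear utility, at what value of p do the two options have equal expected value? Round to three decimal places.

p·146000 + (1−p)·90000 = 115177
56000p + 90000 = 115177
p = (115177 − 90000) / 56000

p = 0.450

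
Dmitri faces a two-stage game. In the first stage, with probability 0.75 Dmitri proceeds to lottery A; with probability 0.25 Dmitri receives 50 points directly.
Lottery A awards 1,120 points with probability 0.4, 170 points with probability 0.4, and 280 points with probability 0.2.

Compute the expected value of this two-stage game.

441.5 points

EV(A) = 0.4 × 1120 + 0.4 × 170 + 0.2 × 280 = 448 + 68 + 56 = 572
Branch B: 50 (certain)
Overall = 0.75 × 572 + 0.25 × 50 = 429 + 12.5 = 441.5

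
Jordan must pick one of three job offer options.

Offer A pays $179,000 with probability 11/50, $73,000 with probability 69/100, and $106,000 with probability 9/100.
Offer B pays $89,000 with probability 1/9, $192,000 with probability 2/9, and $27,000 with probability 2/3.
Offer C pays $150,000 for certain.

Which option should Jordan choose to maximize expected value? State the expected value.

Offer A = 11/50 × 179000 + 69/100 × 73000 + 9/100 × 106000 = 39380 + 50370 + 9540 = 99290
Offer B = 1/9 × 89000 + 2/9 × 192000 + 2/3 × 27000 = 9888.8889 + 42666.6667 + 18000 = 70555.5556
Offer C: 150000 (certain)

Offer C ($150,000)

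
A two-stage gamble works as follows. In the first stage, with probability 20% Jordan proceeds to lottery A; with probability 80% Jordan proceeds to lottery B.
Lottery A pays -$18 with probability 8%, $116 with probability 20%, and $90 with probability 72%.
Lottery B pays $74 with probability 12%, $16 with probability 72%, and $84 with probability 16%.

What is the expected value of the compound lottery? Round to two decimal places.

EV(A) = 0.08 × (-18) + 0.2 × 116 + 0.72 × 90 = -1.44 + 23.2 + 64.8 = 86.56
EV(B) = 0.12 × 74 + 0.72 × 16 + 0.16 × 84 = 8.88 + 11.52 + 13.44 = 33.84
Overall = 0.2 × 86.56 + 0.8 × 33.84 = 17.312 + 27.072 = 44.384

$44.38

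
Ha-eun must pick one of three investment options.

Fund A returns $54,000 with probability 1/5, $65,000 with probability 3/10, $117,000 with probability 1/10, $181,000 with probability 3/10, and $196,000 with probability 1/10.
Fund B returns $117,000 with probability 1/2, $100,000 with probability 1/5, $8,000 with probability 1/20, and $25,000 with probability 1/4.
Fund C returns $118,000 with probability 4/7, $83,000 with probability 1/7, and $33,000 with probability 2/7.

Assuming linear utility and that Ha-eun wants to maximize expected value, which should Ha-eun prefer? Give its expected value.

Fund A ($115,900)

Fund A = 1/5 × 54000 + 3/10 × 65000 + 1/10 × 117000 + 3/10 × 181000 + 1/10 × 196000 = 10800 + 19500 + 11700 + 54300 + 19600 = 115900
Fund B = 1/2 × 117000 + 1/5 × 100000 + 1/20 × 8000 + 1/4 × 25000 = 58500 + 20000 + 400 + 6250 = 85150
Fund C = 4/7 × 118000 + 1/7 × 83000 + 2/7 × 33000 = 67428.5714 + 11857.1429 + 9428.5714 = 88714.2857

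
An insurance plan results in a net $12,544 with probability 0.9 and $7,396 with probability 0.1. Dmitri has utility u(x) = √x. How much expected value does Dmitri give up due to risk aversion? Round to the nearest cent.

E[u] = 0.9·√12544 + 0.1·√7396 = 0.9·112 + 0.1·86 = 109.4
CE = (109.4)² = 11968.36
Risk premium = EV − CE = 12029.2 − 11968.36 = 60.84

$60.84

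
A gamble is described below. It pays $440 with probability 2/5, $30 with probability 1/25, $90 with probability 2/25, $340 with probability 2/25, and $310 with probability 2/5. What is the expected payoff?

EV = 2/5 × 440 + 1/25 × 30 + 2/25 × 90 + 2/25 × 340 + 2/5 × 310 = 176 + 1.2 + 7.2 + 27.2 + 124 = 335.6

$335.60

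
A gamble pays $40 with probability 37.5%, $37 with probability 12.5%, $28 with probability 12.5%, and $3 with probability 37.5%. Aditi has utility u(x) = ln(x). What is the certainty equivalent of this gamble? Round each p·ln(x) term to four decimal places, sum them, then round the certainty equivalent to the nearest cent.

$14.34

E[u] = 0.375·ln(40) + 0.125·ln(37) + 0.125·ln(28) + 0.375·ln(3) = 1.3833 + 0.4514 + 0.4165 + 0.4120 = 2.6632
CE = e^2.6632 ≈ 14.34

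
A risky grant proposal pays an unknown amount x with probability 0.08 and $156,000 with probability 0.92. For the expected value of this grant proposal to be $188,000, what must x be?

0.08·x + 0.92·156000 = 188000
0.08·x = 188000 − 143520 = 44480
x = 44480 / 0.08 = 556000

x = $556,000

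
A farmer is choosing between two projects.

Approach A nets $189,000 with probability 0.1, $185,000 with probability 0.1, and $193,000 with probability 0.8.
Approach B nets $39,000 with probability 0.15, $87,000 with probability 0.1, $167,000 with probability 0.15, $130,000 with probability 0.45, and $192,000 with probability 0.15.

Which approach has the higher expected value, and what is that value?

Approach A ($191,800)

Approach A = 0.1 × 189000 + 0.1 × 185000 + 0.8 × 193000 = 18900 + 18500 + 154400 = 191800
Approach B = 0.15 × 39000 + 0.1 × 87000 + 0.15 × 167000 + 0.45 × 130000 + 0.15 × 192000 = 5850 + 8700 + 25050 + 58500 + 28800 = 126900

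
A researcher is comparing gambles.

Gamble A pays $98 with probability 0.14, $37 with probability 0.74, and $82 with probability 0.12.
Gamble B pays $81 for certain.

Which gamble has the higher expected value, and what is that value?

Gamble A = 0.14 × 98 + 0.74 × 37 + 0.12 × 82 = 13.72 + 27.38 + 9.84 = 50.94
Gamble B: 81 (certain)

Gamble B ($81)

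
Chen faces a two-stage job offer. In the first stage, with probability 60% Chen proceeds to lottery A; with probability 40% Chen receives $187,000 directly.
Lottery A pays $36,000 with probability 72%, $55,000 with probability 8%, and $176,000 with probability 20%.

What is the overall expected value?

$114,112

EV(A) = 0.72 × 36000 + 0.08 × 55000 + 0.2 × 176000 = 25920 + 4400 + 35200 = 65520
Branch B: 187000 (certain)
Overall = 0.6 × 65520 + 0.4 × 187000 = 39312 + 74800 = 114112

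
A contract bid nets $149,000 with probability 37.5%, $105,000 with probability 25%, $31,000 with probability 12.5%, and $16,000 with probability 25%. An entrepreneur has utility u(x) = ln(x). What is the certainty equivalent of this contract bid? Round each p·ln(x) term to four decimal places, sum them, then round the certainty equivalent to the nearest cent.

E[u] = 0.375·ln(149000) + 0.25·ln(105000) + 0.125·ln(31000) + 0.25·ln(16000) = 4.4669 + 2.8904 + 1.2927 + 2.4201 = 11.0701
CE = e^11.0701 ≈ 64221.93

$64,221.93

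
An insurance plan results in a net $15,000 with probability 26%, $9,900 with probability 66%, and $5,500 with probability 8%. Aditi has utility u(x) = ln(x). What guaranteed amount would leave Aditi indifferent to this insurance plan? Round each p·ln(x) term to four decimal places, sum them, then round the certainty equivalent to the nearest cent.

$10,522.80

E[u] = 0.26·ln(15000) + 0.66·ln(9900) + 0.08·ln(5500) = 2.5001 + 6.0722 + 0.6890 = 9.2613
CE = e^9.2613 ≈ 10522.80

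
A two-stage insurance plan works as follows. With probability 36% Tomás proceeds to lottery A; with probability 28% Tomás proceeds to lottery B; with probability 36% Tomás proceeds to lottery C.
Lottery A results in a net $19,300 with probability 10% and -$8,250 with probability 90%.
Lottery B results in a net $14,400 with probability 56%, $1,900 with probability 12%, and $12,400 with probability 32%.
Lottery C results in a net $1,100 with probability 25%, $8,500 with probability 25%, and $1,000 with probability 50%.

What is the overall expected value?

$2,498.60

EV(A) = 0.1 × 19300 + 0.9 × (-8250) = 1930 − 7425 = -5495
EV(B) = 0.56 × 14400 + 0.12 × 1900 + 0.32 × 12400 = 8064 + 228 + 3968 = 12260
EV(C) = 0.25 × 1100 + 0.25 × 8500 + 0.5 × 1000 = 275 + 2125 + 500 = 2900
Overall = 0.36 × (-5495) + 0.28 × 12260 + 0.36 × 2900 = -1978.2 + 3432.8 + 1044 = 2498.6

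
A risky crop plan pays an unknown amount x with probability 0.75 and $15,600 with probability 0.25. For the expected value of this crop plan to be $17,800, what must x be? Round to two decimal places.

0.75·x + 0.25·15600 = 17800
0.75·x = 17800 − 3900 = 13900
x = 13900 / 0.75 = 18533.3333

x = $18,533.33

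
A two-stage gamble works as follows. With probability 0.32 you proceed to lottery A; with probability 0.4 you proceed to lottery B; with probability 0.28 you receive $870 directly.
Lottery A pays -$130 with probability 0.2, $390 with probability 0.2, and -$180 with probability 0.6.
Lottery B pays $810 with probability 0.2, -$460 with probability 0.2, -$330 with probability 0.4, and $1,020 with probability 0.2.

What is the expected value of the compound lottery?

EV(A) = 0.2 × (-130) + 0.2 × 390 + 0.6 × (-180) = -26 + 78 − 108 = -56
EV(B) = 0.2 × 810 + 0.2 × (-460) + 0.4 × (-330) + 0.2 × 1020 = 162 − 92 − 132 + 204 = 142
Branch C: 870 (certain)
Overall = 0.32 × (-56) + 0.4 × 142 + 0.28 × 870 = -17.92 + 56.8 + 243.6 = 282.48

$282.48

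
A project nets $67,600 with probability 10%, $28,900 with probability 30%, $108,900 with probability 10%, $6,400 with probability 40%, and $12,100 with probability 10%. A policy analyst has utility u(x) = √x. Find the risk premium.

$6,681

E[u] = 0.1·√67600 + 0.3·√28900 + 0.1·√108900 + 0.4·√6400 + 0.1·√12100 = 0.1·260 + 0.3·170 + 0.1·330 + 0.4·80 + 0.1·110 = 153
CE = (153)² = 23409
Risk premium = EV − CE = 30090 − 23409 = 6681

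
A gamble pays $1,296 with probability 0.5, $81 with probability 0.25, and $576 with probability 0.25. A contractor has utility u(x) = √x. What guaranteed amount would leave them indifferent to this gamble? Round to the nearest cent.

E[u] = 0.5·√1296 + 0.25·√81 + 0.25·√576 = 0.5·36 + 0.25·9 + 0.25·24 = 26.25
CE = (26.25)² = 689.0625

$689.06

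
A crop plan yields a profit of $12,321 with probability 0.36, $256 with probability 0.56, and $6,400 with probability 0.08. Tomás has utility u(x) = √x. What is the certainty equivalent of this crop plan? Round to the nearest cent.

$3,060.30

E[u] = 0.36·√12321 + 0.56·√256 + 0.08·√6400 = 0.36·111 + 0.56·16 + 0.08·80 = 55.32
CE = (55.32)² = 3060.3024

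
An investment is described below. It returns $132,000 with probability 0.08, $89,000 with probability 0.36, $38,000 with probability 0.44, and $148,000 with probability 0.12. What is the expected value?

EV = 0.08 × 132000 + 0.36 × 89000 + 0.44 × 38000 + 0.12 × 148000 = 10560 + 32040 + 16720 + 17760 = 77080

$77,080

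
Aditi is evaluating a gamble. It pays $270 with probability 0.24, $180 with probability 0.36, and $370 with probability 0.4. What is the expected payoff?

EV = 0.24 × 270 + 0.36 × 180 + 0.4 × 370 = 64.8 + 64.8 + 148 = 277.6

$277.60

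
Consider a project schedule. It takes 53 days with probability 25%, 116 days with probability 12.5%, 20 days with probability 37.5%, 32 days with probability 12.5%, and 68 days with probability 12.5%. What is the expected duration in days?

47.75 days

EV = 0.25 × 53 + 0.125 × 116 + 0.375 × 20 + 0.125 × 32 + 0.125 × 68 = 13.25 + 14.5 + 7.5 + 4 + 8.5 = 47.75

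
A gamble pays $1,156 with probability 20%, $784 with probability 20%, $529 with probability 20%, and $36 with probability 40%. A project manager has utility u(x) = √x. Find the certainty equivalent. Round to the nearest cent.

$376.36

E[u] = 0.2·√1156 + 0.2·√784 + 0.2·√529 + 0.4·√36 = 0.2·34 + 0.2·28 + 0.2·23 + 0.4·6 = 19.4
CE = (19.4)² = 376.36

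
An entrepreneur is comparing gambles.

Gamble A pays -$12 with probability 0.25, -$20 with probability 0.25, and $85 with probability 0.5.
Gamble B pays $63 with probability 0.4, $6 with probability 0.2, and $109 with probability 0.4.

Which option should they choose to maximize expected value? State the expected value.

Gamble A = 0.25 × (-12) + 0.25 × (-20) + 0.5 × 85 = -3 − 5 + 42.5 = 34.5
Gamble B = 0.4 × 63 + 0.2 × 6 + 0.4 × 109 = 25.2 + 1.2 + 43.6 = 70

Gamble B ($70)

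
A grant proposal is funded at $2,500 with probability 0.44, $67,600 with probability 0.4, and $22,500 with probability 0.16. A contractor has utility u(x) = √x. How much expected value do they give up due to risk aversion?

$9,240

E[u] = 0.44·√2500 + 0.4·√67600 + 0.16·√22500 = 0.44·50 + 0.4·260 + 0.16·150 = 150
CE = (150)² = 22500
Risk premium = EV − CE = 31740 − 22500 = 9240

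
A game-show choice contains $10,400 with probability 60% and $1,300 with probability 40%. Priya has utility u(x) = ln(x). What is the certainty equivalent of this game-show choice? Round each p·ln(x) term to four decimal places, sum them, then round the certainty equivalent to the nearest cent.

$4,526.48

E[u] = 0.6·ln(10400) + 0.4·ln(1300) = 5.5497 + 2.8680 = 8.4177
CE = e^8.4177 ≈ 4526.48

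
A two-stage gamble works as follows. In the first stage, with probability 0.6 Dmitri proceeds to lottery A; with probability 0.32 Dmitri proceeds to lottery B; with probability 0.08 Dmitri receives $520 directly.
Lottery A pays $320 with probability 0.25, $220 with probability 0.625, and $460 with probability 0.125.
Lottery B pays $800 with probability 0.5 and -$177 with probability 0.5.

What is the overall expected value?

$306.28

EV(A) = 0.25 × 320 + 0.625 × 220 + 0.125 × 460 = 80 + 137.5 + 57.5 = 275
EV(B) = 0.5 × 800 + 0.5 × (-177) = 400 − 88.5 = 311.5
Branch C: 520 (certain)
Overall = 0.6 × 275 + 0.32 × 311.5 + 0.08 × 520 = 165 + 99.68 + 41.6 = 306.28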